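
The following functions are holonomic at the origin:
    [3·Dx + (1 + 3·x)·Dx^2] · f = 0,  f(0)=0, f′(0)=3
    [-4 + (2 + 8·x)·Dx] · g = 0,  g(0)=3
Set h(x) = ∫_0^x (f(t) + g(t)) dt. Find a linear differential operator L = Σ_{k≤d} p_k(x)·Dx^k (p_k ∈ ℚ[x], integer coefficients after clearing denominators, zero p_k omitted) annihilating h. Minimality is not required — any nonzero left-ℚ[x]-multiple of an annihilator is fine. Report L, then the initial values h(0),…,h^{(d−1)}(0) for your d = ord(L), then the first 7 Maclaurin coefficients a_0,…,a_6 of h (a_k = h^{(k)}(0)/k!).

f: a_k = 0, 3, -9/2, 9, -81/4, 243/5, -243/2, …
g: a_k = 3, 6, -6, 12, -30, 84, -252, …
h₀=f+g: left-lcm gives L₀, ord ≤ 3.
h=∫₀ˣh₀: take L = L₀·Dx.
L = 36·x·Dx^2 + (6 + 72·x + 180·x^2)·Dx^3 + (1 + 13·x + 54·x^2 + 72·x^3)·Dx^4  (order 4).
h: a_k = 0, 3, 9/2, -7/2, 21/4, -201/20, 221/10, …
ICs: h(0) = 0, h′(0) = 3, h′′(0) = 9, h′′′(0) = -21.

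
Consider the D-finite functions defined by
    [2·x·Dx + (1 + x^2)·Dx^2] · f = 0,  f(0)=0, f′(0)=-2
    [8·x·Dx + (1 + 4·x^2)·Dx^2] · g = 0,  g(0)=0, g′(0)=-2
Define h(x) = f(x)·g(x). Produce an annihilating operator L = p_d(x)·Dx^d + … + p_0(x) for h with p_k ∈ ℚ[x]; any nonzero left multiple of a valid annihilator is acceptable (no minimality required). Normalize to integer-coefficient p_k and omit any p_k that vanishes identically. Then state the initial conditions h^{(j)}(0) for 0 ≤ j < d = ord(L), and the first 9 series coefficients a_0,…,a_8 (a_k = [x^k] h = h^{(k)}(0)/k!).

f: a_k = 0, -2, 0, 2/3, 0, -2/5, 0, 2/7, 0, …
g: a_k = 0, -2, 0, 8/3, 0, -32/5, 0, 128/7, 0, …
f·g: L₀ = L_f ⊗_s L_g, ord ≤ 2·2.
L = (-96·x - 800·x^3 - 1024·x^5 + 640·x^7 + 1536·x^9)·Dx + (-20 - 412·x^2 - 1440·x^4 - 896·x^6 + 2240·x^8 + 2304·x^10)·Dx^2 + (-40·x - 280·x^3 - 480·x^5 + 272·x^7 + 1280·x^9 + 768·x^11)·Dx^3 + (-1 - 10·x^2 - 29·x^4 + 116·x^8 + 160·x^10 + 64·x^12)·Dx^4  (order 4).
h: a_k = 0, 0, 4, 0, -20/3, 0, 692/45, 0, -892/21, …
ICs: h(0) = 0, h′(0) = 0, h′′(0) = 8, h′′′(0) = 0.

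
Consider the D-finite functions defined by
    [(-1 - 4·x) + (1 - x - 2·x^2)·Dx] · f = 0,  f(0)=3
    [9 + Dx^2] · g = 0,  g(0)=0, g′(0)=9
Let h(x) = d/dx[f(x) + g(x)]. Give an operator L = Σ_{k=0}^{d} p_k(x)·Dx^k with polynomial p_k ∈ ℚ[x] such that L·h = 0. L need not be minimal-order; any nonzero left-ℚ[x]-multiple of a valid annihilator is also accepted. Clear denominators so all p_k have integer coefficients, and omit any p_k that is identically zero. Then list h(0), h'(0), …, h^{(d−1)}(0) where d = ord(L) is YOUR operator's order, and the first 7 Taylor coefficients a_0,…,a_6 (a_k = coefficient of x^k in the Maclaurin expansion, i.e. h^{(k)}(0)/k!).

L = (954 + 3600·x + 8154·x^2 + 4140·x^3 + 5760·x^4 + 3888·x^5 + 2592·x^6) + (-117 - 369·x + 585·x^2 + 747·x^3 + 90·x^4 + 828·x^5 + 1512·x^6 + 864·x^7)·Dx + (106 + 400·x + 906·x^2 + 460·x^3 + 640·x^4 + 432·x^5 + 288·x^6)·Dx^2 + (-13 - 41·x + 65·x^2 + 83·x^3 + 10·x^4 + 92·x^5 + 168·x^6 + 96·x^7)·Dx^3  (order 3).
h: a_k = 12, 18, 9/2, 132, 2763/8, 774, 142071/80, …
ICs: h(0) = 12, h′(0) = 18, h′′(0) = 9.

f: a_k = 3, 3, 9, 15, 33, 63, 129, …
g: a_k = 0, 9, 0, -27/2, 0, 243/40, 0, …
Sum ⇒ L₀ = lclm(L_f,L_g) in ℚ(x)⟨Dx⟩.
h₀' ⇒ L via d/dx closure of L₀.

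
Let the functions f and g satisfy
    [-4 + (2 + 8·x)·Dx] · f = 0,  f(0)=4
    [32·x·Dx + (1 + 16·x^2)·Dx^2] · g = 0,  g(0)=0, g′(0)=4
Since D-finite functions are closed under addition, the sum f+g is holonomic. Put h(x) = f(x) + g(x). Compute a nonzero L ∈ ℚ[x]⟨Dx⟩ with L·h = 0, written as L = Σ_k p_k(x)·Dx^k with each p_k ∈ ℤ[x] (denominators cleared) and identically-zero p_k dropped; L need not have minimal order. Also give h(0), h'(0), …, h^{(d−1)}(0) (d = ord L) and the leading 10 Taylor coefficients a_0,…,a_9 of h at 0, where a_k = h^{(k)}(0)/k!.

L = (-32 - 320·x + 1536·x^2 + 3072·x^3)·Dx + (-22 - 128·x + 320·x^2 + 6144·x^3 + 10752·x^4)·Dx^2 + (-1 + 12·x + 96·x^2 + 384·x^3 + 1792·x^4 + 3072·x^5)·Dx^3  (order 3).
h: a_k = 4, 12, -8, -16/3, -40, 1584/5, -336, -8992/7, -3432, 365104/9, …
ICs: h(0) = 4, h′(0) = 12, h′′(0) = -16.

f: a_k = 4, 8, -8, 16, -40, 112, -336, 1056, -3432, 11440, …
g: a_k = 0, 4, 0, -64/3, 0, 1024/5, 0, -16384/7, 0, 262144/9, …
Sum ⇒ L₀ = lclm(L_f,L_g) in ℚ(x)⟨Dx⟩.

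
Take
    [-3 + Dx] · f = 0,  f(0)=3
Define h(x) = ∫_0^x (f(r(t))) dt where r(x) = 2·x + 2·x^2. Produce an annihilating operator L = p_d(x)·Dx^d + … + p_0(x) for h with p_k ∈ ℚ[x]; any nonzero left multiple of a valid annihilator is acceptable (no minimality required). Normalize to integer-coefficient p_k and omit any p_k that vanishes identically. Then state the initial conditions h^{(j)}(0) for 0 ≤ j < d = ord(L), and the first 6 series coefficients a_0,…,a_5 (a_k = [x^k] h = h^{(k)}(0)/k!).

L = (-6 - 12·x)·Dx + Dx^2  (order 2).
h: a_k = 0, 3, 9, 24, 54, 108, …
ICs: h(0) = 0, h′(0) = 3.

f: a_k = 3, 9, 27/2, 27/2, 81/8, 243/40, …
Change of var in L_f (x↦r) gives L₀.
∫: right-multiply L₀ by Dx.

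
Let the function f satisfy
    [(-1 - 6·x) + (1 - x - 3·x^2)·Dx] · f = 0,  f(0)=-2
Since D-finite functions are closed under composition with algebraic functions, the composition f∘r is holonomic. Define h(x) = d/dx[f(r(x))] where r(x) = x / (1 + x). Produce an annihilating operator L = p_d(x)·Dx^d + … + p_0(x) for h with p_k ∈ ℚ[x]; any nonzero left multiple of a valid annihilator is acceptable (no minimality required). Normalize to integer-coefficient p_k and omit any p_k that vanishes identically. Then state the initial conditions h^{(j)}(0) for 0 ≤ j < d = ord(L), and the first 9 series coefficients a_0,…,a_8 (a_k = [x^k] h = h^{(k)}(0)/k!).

f: a_k = -2, -2, -8, -14, -38, -80, -194, -434, -1016, …
Change of var in L_f (x↦r) gives L₀.
Derive L from L₀ (diff closure).
L = (6 + 18·x + 72·x^2 + 42·x^3) + (-1 - 9·x - 12·x^2 + 17·x^3 + 21·x^4)·Dx  (order 1).
h: a_k = -2, -12, 0, -72, 90, -432, 882, -2736, 6480, …
ICs: h(0) = -2.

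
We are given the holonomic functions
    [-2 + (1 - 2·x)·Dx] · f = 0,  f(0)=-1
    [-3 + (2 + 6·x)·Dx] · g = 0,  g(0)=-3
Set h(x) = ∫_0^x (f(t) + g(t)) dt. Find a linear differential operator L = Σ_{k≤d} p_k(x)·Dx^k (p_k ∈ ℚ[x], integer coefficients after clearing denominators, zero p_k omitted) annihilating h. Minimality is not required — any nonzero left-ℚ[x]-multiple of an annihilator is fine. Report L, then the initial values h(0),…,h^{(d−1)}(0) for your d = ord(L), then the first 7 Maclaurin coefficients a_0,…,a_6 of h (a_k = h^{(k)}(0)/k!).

L = (-66 - 108·x)·Dx + (41 + 156·x + 324·x^2)·Dx^2 + (-2 - 38·x - 24·x^2 + 216·x^3)·Dx^3  (order 3).
h: a_k = 0, -4, -13/4, -5/24, -209/64, -833/640, -13295/1536, …
ICs: h(0) = 0, h′(0) = -4, h′′(0) = -13/2.

f: a_k = -1, -2, -4, -8, -16, -32, -64, …
g: a_k = -3, -9/2, 27/8, -81/16, 1215/128, -5103/256, 45927/1024, …
f+g: L₀ = lclm(L_f,L_g), ord ≤ 1+1.
h=∫₀ˣh₀: take L = L₀·Dx.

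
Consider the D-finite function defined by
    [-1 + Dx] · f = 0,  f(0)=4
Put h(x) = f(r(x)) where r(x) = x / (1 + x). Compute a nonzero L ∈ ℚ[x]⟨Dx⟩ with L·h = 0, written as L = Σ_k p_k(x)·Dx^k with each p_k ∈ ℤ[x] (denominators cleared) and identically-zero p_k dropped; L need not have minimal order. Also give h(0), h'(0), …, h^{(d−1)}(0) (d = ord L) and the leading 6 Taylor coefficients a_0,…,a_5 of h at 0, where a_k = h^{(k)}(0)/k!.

L = -1 + (1 + 2·x + x^2)·Dx  (order 1).
h: a_k = 4, 4, -2, 2/3, 1/6, -19/30, …
ICs: h(0) = 4.

f: a_k = 4, 4, 2, 2/3, 1/6, 1/30, …
h₀=f(r): pull back L_f along r ⇒ L₀.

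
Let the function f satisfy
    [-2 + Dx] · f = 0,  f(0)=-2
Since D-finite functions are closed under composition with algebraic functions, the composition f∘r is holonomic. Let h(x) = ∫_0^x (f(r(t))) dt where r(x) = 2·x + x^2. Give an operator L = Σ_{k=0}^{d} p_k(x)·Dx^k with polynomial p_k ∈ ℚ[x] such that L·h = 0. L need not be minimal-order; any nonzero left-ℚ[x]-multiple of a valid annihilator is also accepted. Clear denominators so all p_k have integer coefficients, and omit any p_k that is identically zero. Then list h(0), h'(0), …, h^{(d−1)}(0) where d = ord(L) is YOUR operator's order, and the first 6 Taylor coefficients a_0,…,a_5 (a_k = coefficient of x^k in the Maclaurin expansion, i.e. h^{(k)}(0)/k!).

f: a_k = -2, -4, -4, -8/3, -4/3, -8/15, …
h₀=f(r): pull back L_f along r ⇒ L₀.
Integrate: L := L₀·Dx.
L = (-4 - 4·x)·Dx + Dx^2  (order 2).
h: a_k = 0, -2, -4, -20/3, -28/3, -172/15, …
ICs: h(0) = 0, h′(0) = -2.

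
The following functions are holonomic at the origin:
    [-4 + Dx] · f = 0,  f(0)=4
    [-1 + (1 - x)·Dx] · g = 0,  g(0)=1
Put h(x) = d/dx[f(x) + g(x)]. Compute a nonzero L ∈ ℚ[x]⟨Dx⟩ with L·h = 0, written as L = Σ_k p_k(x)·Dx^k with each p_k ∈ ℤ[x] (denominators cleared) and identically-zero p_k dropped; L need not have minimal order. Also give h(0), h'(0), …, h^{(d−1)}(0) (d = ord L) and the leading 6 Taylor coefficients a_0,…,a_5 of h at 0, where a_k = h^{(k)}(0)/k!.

L = (-4 + 16·x) + (5 - 16·x + 8·x^2)·Dx + (-1 + 3·x - 2·x^2)·Dx^2  (order 2).
h: a_k = 17, 66, 131, 524/3, 527/3, 2138/15, …
ICs: h(0) = 17, h′(0) = 66.

f: a_k = 4, 16, 32, 128/3, 128/3, 512/15, …
g: a_k = 1, 1, 1, 1, 1, 1, …
Weyl lclm of L_f,L_g ⇒ L₀ (ord ≤ 2).
Differentiate: ansatz ord ≤ ord L₀ ⇒ L.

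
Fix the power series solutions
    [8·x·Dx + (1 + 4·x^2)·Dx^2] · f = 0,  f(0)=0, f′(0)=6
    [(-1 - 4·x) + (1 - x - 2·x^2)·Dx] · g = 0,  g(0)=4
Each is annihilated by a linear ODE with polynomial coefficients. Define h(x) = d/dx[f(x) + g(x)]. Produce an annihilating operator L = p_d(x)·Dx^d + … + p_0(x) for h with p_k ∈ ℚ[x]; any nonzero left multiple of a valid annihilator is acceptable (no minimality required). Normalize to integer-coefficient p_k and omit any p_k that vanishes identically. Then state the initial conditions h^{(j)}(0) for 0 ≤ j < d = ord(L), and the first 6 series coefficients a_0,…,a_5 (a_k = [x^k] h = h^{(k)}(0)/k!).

f: a_k = 0, 6, 0, -8, 0, 96/5, …
g: a_k = 4, 4, 12, 20, 44, 84, …
L₀ := lclm(L_f,L_g); ord L₀ ≤ 2+1.
Derive L from L₀ (diff closure).
L = (24 - 96·x - 864·x^2 - 1536·x^3 - 3264·x^4 - 768·x^6) + (-19 - 80·x - 100·x^2 - 544·x^3 - 1424·x^4 - 2368·x^5 - 192·x^6 - 768·x^7)·Dx + (3 + 7·x + 32·x^2 - 28·x^3 + 24·x^4 - 240·x^5 - 256·x^6 - 64·x^7 - 128·x^8)·Dx^2  (order 2).
h: a_k = 10, 24, 36, 176, 516, 1032, …
ICs: h(0) = 10, h′(0) = 24.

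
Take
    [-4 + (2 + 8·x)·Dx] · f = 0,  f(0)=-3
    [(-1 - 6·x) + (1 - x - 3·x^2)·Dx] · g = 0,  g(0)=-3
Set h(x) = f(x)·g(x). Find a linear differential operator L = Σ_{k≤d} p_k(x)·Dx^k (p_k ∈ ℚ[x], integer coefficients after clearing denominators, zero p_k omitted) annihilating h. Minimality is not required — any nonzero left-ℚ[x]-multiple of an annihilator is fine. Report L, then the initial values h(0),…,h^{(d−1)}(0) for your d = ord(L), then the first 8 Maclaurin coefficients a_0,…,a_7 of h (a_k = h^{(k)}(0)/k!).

f: a_k = -3, -6, 6, -12, 30, -84, 252, -792, …
g: a_k = -3, -3, -12, -21, -57, -120, -291, -651, …
h₀=f·g: eliminate ⇒ L₀, order ≤ 1·1.
L = (3 + 8·x + 18·x^2) + (-1 - 3·x + 7·x^2 + 12·x^3)·Dx  (order 1).
h: a_k = 9, 27, 36, 153, 171, 882, 639, 5661, …
ICs: h(0) = 9.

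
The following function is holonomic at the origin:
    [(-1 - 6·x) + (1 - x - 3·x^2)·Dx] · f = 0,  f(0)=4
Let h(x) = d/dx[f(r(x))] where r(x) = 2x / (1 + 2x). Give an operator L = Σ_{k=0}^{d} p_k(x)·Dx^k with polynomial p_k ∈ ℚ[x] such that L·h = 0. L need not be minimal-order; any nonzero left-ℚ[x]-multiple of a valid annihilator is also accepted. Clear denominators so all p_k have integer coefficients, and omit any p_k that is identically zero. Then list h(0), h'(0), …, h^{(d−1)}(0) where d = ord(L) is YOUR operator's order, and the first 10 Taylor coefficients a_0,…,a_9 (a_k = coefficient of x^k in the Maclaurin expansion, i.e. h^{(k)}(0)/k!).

f: a_k = 4, 4, 16, 28, 76, 160, 388, 868, 2032, 4636, …
f∘r: x↦r, Dx↦Dx/r' in L_f ⇒ L₀.
Differentiate: ansatz ord ≤ ord L₀ ⇒ L.
L = (12 + 72·x + 576·x^2 + 672·x^3) + (-1 - 18·x - 48·x^2 + 136·x^3 + 336·x^4)·Dx  (order 1).
h: a_k = 8, 96, 0, 2304, -5760, 55296, -225792, 1400832, -6635520, 35758080, …
ICs: h(0) = 8.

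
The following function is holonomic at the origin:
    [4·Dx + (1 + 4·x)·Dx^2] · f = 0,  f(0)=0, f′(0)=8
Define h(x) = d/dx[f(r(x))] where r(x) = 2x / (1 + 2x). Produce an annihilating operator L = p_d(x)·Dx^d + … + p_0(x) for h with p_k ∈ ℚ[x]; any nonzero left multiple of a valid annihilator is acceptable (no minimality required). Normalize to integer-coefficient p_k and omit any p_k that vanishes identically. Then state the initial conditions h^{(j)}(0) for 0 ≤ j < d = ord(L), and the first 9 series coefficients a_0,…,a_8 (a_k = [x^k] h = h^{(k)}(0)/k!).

f: a_k = 0, 8, -16, 128/3, -128, 2048/5, -4096/3, 32768/7, -16384, …
Substitute x→r, Dx→(1/r')Dx; clear ⇒ L₀.
h=h₀': d/dx-closure on L₀ ⇒ L.
L = (12 + 40·x) + (1 + 12·x + 20·x^2)·Dx  (order 1).
h: a_k = 16, -192, 1984, -19968, 199936, -1999872, 19999744, -199999488, 1999998976, …
ICs: h(0) = 16.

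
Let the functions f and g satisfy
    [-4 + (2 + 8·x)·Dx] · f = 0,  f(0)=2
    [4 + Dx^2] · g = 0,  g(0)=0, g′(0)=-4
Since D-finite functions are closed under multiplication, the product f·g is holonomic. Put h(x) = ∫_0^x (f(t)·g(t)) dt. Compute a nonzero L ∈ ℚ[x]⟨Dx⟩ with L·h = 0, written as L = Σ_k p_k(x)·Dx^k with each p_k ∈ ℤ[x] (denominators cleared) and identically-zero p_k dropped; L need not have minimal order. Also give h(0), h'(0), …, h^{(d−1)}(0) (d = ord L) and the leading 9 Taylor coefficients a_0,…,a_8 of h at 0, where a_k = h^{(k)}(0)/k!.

f: a_k = 2, 4, -4, 8, -20, 56, -168, 528, -1716, …
g: a_k = 0, -4, 0, 8/3, 0, -8/15, 0, 16/315, 0, …
Product ⇒ symmetric product L₀, ord ≤ 2.
Integrate: L := L₀·Dx.
L = (16 + 32·x + 64·x^2)·Dx + (-4 - 16·x)·Dx^2 + (1 + 8·x + 16·x^2)·Dx^3  (order 3).
h: a_k = 0, 0, -4, -16/3, 16/3, -64/15, 512/45, -1024/35, 24448/315, …
ICs: h(0) = 0, h′(0) = 0, h′′(0) = -8.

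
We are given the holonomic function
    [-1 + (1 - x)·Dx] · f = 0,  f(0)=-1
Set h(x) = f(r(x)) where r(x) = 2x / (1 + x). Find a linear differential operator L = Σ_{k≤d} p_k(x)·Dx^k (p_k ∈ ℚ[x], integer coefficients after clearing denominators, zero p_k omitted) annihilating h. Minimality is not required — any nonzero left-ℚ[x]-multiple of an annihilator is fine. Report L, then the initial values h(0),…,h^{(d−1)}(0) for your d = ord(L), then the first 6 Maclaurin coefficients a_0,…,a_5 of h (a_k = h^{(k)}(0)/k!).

f: a_k = -1, -1, -1, -1, -1, -1, …
f∘r: x↦r, Dx↦Dx/r' in L_f ⇒ L₀.
L = 2 + (-1 + x^2)·Dx  (order 1).
h: a_k = -1, -2, -2, -2, -2, -2, …
ICs: h(0) = -1.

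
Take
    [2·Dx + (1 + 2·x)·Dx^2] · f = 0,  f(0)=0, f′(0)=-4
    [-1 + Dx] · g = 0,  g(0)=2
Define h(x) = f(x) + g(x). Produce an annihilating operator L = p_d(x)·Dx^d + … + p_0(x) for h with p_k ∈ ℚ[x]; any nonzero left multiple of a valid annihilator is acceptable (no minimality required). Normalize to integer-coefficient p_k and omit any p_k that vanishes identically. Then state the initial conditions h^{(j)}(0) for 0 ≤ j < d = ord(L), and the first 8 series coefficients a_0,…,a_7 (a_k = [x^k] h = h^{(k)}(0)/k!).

L = (-10 - 4·x)·Dx + (7 - 4·x - 4·x^2)·Dx^2 + (3 + 8·x + 4·x^2)·Dx^3  (order 3).
h: a_k = 2, -2, 5, -5, 97/12, -767/60, 7681/360, -92159/2520, …
ICs: h(0) = 2, h′(0) = -2, h′′(0) = 10.

f: a_k = 0, -4, 4, -16/3, 8, -64/5, 64/3, -256/7, …
g: a_k = 2, 2, 1, 1/3, 1/12, 1/60, 1/360, 1/2520, …
h₀=f+g: left-lcm gives L₀, ord ≤ 3.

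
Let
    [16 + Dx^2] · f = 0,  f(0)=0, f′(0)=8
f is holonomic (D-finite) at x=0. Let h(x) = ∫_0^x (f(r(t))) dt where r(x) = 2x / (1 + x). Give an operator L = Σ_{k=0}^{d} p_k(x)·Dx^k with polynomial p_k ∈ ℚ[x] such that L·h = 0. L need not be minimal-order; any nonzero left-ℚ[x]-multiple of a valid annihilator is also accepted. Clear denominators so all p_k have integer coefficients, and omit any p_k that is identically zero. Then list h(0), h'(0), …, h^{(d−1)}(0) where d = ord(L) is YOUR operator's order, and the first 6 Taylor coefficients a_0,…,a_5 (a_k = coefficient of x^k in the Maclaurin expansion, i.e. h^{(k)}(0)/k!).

L = 64·Dx + (2 + 6·x + 6·x^2 + 2·x^3)·Dx^2 + (1 + 4·x + 6·x^2 + 4·x^3 + x^4)·Dx^3  (order 3).
h: a_k = 0, 0, 8, -16/3, -116/3, 496/5, …
ICs: h(0) = 0, h′(0) = 0, h′′(0) = 16.

f: a_k = 0, 8, 0, -64/3, 0, 256/15, …
L₀ from L_f via x↦r, Dx↦r'^{-1}Dx.
h=∫₀ˣh₀: take L = L₀·Dx.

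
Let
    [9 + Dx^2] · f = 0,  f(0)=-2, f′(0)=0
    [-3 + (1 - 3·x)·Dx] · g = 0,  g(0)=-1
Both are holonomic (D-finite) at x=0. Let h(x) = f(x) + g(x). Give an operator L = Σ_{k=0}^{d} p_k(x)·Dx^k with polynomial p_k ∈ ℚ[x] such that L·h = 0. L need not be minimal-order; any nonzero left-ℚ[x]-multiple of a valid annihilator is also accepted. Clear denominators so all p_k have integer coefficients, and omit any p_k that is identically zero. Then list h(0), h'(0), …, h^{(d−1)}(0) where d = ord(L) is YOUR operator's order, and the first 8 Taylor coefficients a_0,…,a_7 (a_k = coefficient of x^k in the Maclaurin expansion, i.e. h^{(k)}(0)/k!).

L = (-63 + 54·x - 81·x^2) + (9 - 45·x + 81·x^2 - 81·x^3)·Dx + (-7 + 6·x - 9·x^2)·Dx^2 + (1 - 5·x + 9·x^2 - 9·x^3)·Dx^3  (order 3).
h: a_k = -3, -3, 0, -27, -351/4, -243, -29079/40, -2187, …
ICs: h(0) = -3, h′(0) = -3, h′′(0) = 0.

f: a_k = -2, 0, 9, 0, -27/4, 0, 81/40, 0, …
g: a_k = -1, -3, -9, -27, -81, -243, -729, -2187, …
h₀=f+g: left-lcm gives L₀, ord ≤ 3.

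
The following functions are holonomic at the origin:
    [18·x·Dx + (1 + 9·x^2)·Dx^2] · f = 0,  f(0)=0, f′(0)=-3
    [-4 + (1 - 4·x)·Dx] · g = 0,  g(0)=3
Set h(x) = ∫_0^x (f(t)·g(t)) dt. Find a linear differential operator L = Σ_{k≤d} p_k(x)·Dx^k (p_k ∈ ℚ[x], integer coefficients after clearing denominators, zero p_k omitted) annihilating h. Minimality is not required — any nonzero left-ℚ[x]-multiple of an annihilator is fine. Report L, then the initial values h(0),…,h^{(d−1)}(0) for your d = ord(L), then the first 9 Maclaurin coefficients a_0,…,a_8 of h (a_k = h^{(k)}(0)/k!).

f: a_k = 0, -3, 0, 9, 0, -243/5, 0, 2187/7, 0, …
g: a_k = 3, 12, 48, 192, 768, 3072, 12288, 49152, 196608, …
Product ⇒ symmetric product L₀, ord ≤ 2.
Integrate: L := L₀·Dx.
L = 72·x·Dx + (8 - 18·x + 144·x^2)·Dx^2 + (-1 + 4·x - 9·x^2 + 36·x^3)·Dx^3  (order 3).
h: a_k = 0, 0, -9/2, -12, -117/4, -468/5, -3363/10, -40356/35, -1097163/280, …
ICs: h(0) = 0, h′(0) = 0, h′′(0) = -9.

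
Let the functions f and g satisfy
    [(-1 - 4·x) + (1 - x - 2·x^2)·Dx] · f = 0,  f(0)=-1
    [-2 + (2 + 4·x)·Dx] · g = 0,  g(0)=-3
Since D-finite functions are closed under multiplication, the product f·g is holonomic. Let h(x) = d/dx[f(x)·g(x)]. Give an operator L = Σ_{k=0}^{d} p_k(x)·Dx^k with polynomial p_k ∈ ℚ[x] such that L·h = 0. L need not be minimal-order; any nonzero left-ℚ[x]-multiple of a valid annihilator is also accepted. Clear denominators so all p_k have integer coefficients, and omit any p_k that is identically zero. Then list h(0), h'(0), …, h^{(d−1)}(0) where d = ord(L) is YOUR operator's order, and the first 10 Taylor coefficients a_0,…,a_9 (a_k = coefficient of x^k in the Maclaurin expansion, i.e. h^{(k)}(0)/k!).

L = (7 + 48·x + 99·x^2 + 100·x^3 + 60·x^4) + (-2 - 7·x - 3·x^2 + 22·x^3 + 44·x^4 + 24·x^5)·Dx  (order 1).
h: a_k = 6, 21, 72, 345/2, 1875/4, 8451/8, 10353/4, 91113/16, 845613/64, 3664935/128, …
ICs: h(0) = 6.

f: a_k = -1, -1, -3, -5, -11, -21, -43, -85, -171, -341, …
g: a_k = -3, -3, 3/2, -3/2, 15/8, -21/8, 63/16, -99/16, 1287/128, -2145/128, …
Sym-product of L_f,L_g gives L₀ (≤ ord 1).
Derive L from L₀ (diff closure).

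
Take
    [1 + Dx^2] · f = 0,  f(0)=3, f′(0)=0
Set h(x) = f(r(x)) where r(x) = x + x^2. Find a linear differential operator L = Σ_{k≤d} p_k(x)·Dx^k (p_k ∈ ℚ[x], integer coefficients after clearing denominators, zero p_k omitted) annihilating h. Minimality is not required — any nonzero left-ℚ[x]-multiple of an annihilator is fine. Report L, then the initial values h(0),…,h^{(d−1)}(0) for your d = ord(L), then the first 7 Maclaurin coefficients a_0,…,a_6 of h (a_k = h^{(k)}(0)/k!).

L = (1 + 6·x + 12·x^2 + 8·x^3) - 2·Dx + (1 + 2·x)·Dx^2  (order 2).
h: a_k = 3, 0, -3/2, -3, -11/8, 1/2, 179/240, …
ICs: h(0) = 3, h′(0) = 0.

f: a_k = 3, 0, -3/2, 0, 1/8, 0, -1/240, …
Substitute x→r, Dx→(1/r')Dx; clear ⇒ L₀.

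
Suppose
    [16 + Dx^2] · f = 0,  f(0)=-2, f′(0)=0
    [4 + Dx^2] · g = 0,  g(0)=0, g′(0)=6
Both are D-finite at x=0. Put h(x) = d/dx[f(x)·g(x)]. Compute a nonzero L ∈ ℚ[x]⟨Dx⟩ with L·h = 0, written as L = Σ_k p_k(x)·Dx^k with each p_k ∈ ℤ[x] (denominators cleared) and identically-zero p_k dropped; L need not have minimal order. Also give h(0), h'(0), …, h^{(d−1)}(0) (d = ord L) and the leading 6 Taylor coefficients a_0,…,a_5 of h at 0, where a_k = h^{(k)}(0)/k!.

f: a_k = -2, 0, 16, 0, -64/3, 0, …
g: a_k = 0, 6, 0, -4, 0, 4/5, …
Sym-product of L_f,L_g gives L₀ (≤ ord 4).
h=h₀': d/dx-closure on L₀ ⇒ L.
L = 144 + 40·Dx^2 + Dx^4  (order 4).
h: a_k = -12, 0, 312, 0, -968, 0, …
ICs: h(0) = -12, h′(0) = 0, h′′(0) = 624, h′′′(0) = 0.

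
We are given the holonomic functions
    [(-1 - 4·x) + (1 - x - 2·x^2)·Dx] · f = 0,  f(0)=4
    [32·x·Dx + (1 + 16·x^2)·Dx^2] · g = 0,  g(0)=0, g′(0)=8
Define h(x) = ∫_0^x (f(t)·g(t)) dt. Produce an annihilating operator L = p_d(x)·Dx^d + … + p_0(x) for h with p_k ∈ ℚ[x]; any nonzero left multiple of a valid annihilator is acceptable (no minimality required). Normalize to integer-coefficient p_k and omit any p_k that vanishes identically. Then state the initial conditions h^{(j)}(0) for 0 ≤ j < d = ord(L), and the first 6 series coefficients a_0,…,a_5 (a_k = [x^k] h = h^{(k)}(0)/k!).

L = (4 + 32·x + 192·x^2)·Dx + (2 - 24·x + 64·x^2 + 192·x^3)·Dx^2 + (-1 + x - 14·x^2 + 16·x^3 + 32·x^4)·Dx^3  (order 3).
h: a_k = 0, 0, 16, 32/3, -56/3, -32/15, …
ICs: h(0) = 0, h′(0) = 0, h′′(0) = 32.

f: a_k = 4, 4, 12, 20, 44, 84, …
g: a_k = 0, 8, 0, -128/3, 0, 2048/5, …
Sym-product of L_f,L_g gives L₀ (≤ ord 2).
Integrate: L := L₀·Dx.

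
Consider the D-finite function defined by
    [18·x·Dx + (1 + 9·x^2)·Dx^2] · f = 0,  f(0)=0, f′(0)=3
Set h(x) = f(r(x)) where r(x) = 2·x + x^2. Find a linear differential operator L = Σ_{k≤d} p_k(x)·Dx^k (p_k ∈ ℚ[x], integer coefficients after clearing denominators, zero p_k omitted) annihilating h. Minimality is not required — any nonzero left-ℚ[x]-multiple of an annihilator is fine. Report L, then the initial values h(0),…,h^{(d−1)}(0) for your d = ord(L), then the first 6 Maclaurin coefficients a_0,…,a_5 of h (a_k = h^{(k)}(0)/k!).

L = (-1 + 72·x + 144·x^2 + 108·x^3 + 27·x^4)·Dx + (1 + x + 36·x^2 + 72·x^3 + 45·x^4 + 9·x^5)·Dx^2  (order 2).
h: a_k = 0, 6, 3, -72, -108, 7506/5, …
ICs: h(0) = 0, h′(0) = 6.

f: a_k = 0, 3, 0, -9, 0, 243/5, …
f∘r: x↦r, Dx↦Dx/r' in L_f ⇒ L₀.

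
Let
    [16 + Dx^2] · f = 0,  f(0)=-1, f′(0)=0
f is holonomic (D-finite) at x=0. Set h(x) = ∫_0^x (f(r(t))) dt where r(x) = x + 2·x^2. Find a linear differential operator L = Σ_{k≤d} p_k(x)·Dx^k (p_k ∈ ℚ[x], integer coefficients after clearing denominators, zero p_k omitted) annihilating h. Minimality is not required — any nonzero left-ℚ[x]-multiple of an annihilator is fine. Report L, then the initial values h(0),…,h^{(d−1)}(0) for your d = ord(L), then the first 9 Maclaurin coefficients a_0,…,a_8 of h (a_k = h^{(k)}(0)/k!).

f: a_k = -1, 0, 8, 0, -32/3, 0, 256/45, 0, -512/315, …
Substitute x→r, Dx→(1/r')Dx; clear ⇒ L₀.
h=∫h₀ ⇒ L = L₀·Dx.
L = (16 + 192·x + 768·x^2 + 1024·x^3)·Dx - 4·Dx^2 + (1 + 4·x)·Dx^3  (order 3).
h: a_k = 0, -1, 0, 8/3, 8, 64/15, -128/9, -11264/315, -512/15, …
ICs: h(0) = 0, h′(0) = -1, h′′(0) = 0.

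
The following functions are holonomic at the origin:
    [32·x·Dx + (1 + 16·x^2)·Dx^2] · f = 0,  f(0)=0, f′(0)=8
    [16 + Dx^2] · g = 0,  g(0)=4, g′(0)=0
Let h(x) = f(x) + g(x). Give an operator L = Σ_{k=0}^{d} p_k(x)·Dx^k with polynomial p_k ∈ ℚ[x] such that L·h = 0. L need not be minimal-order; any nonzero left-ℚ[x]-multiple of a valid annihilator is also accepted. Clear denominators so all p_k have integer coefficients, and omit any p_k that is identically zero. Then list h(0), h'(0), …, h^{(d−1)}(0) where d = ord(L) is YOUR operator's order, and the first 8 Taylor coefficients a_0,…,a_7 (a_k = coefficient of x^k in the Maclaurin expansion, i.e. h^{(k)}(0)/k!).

L = (-5632·x + 114688·x^3 + 131072·x^5)·Dx + (-16 + 1792·x^2 + 36864·x^4 + 65536·x^6)·Dx^2 + (-352·x + 7168·x^3 + 8192·x^5)·Dx^3 + (-1 + 112·x^2 + 2304·x^4 + 4096·x^6)·Dx^4  (order 4).
h: a_k = 4, 8, -32, -128/3, 128/3, 2048/5, -1024/45, -32768/7, …
ICs: h(0) = 4, h′(0) = 8, h′′(0) = -64, h′′′(0) = -256.

f: a_k = 0, 8, 0, -128/3, 0, 2048/5, 0, -32768/7, …
g: a_k = 4, 0, -32, 0, 128/3, 0, -1024/45, 0, …
Weyl lclm of L_f,L_g ⇒ L₀ (ord ≤ 4).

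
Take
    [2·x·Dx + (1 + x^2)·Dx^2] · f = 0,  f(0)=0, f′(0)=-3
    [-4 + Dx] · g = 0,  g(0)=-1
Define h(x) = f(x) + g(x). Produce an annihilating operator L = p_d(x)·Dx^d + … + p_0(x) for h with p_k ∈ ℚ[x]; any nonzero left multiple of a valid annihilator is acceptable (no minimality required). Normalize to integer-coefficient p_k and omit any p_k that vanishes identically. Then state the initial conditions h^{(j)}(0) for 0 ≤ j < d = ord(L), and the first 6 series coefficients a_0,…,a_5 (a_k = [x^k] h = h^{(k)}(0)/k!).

f: a_k = 0, -3, 0, 1, 0, -3/5, …
g: a_k = -1, -4, -8, -32/3, -32/3, -128/15, …
h₀=f+g: left-lcm gives L₀, ord ≤ 3.
L = (4 - 16·x - 12·x^2 - 16·x^3)·Dx + (-9 - 13·x^2 - 8·x^4)·Dx^2 + (2 + x + 4·x^2 + x^3 + 2·x^4)·Dx^3  (order 3).
h: a_k = -1, -7, -8, -29/3, -32/3, -137/15, …
ICs: h(0) = -1, h′(0) = -7, h′′(0) = -16.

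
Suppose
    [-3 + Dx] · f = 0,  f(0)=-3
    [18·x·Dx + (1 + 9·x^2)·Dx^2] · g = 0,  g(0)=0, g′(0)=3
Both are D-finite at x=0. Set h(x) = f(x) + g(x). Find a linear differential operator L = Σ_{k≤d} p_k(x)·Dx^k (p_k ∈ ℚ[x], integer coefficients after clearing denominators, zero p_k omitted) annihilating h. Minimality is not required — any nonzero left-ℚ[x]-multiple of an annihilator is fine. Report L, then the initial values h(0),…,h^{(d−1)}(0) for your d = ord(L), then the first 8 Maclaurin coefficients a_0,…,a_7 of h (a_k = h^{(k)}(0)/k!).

L = (18 - 108·x - 162·x^2)·Dx + (-9 + 27·x + 27·x^2 - 81·x^3)·Dx^2 + (1 + 3·x + 9·x^2 + 27·x^3)·Dx^3  (order 3).
h: a_k = -3, -6, -27/2, -45/2, -81/8, 1701/40, -243/80, -175689/560, …
ICs: h(0) = -3, h′(0) = -6, h′′(0) = -27.

f: a_k = -3, -9, -27/2, -27/2, -81/8, -243/40, -243/80, -729/560, …
g: a_k = 0, 3, 0, -9, 0, 243/5, 0, -2187/7, …
h₀=f+g: left-lcm gives L₀, ord ≤ 3.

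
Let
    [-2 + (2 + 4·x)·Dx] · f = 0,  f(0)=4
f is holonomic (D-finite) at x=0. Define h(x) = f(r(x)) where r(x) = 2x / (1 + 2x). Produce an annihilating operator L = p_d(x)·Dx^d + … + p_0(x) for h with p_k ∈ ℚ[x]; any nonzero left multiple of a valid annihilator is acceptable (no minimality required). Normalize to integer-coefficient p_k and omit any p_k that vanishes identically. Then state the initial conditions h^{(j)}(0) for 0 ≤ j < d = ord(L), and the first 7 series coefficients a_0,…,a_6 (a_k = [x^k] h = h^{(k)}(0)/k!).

f: a_k = 4, 4, -2, 2, -5/2, 7/2, -21/4, …
h₀=f(r): pull back L_f along r ⇒ L₀.
L = -2 + (1 + 8·x + 12·x^2)·Dx  (order 1).
h: a_k = 4, 8, -24, 80, -296, 1200, -5232, …
ICs: h(0) = 4.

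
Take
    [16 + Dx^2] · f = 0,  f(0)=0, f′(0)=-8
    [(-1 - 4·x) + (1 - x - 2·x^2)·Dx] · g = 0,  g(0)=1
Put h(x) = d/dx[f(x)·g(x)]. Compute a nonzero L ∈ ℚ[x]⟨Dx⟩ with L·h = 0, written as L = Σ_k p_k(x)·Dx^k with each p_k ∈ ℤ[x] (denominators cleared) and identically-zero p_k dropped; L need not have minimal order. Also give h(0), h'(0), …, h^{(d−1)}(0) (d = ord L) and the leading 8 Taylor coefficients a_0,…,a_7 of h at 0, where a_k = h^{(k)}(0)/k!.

f: a_k = 0, -8, 0, 64/3, 0, -256/15, 0, 2048/315, …
g: a_k = 1, 1, 3, 5, 11, 21, 43, 85, …
Sym-product of L_f,L_g gives L₀ (≤ ord 2).
Derive L from L₀ (diff closure).
L = (4 - 128·x - 192·x^2 + 256·x^3 + 256·x^4) + (-5 - 12·x + 48·x^2 + 64·x^3)·Dx + (3 - 7·x - 10·x^2 + 16·x^3 + 16·x^4)·Dx^2  (order 2).
h: a_k = -8, -16, -8, -224/3, -616/3, -2352/5, -9704/9, -783296/315, …
ICs: h(0) = -8, h′(0) = -16.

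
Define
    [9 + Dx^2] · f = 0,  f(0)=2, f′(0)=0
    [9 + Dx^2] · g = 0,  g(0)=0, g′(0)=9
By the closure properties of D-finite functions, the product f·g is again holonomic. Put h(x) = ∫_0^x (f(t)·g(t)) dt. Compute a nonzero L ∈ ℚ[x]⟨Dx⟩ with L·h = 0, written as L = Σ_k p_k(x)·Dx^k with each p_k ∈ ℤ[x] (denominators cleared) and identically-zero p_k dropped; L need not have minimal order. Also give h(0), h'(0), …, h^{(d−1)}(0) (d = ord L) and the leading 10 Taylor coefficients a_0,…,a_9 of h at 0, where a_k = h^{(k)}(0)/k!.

L = 36·Dx^2 + Dx^4  (order 4).
h: a_k = 0, 0, 9, 0, -27, 0, 162/5, 0, -729/35, 0, …
ICs: h(0) = 0, h′(0) = 0, h′′(0) = 18, h′′′(0) = 0.

f: a_k = 2, 0, -9, 0, 27/4, 0, -81/40, 0, 729/2240, 0, …
g: a_k = 0, 9, 0, -27/2, 0, 243/40, 0, -729/560, 0, 729/4480, …
Sym-product of L_f,L_g gives L₀ (≤ ord 4).
h=∫₀ˣh₀: take L = L₀·Dx.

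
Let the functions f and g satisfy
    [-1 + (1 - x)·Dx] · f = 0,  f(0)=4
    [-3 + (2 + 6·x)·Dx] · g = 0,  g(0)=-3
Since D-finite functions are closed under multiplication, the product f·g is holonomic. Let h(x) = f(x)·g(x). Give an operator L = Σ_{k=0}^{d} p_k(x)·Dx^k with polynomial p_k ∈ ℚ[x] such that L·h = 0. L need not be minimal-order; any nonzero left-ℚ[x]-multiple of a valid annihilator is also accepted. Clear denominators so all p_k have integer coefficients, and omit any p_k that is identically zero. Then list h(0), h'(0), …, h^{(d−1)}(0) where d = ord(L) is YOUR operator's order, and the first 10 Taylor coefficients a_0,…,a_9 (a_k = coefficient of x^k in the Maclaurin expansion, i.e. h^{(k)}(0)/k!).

L = (5 + 3·x) + (-2 - 4·x + 6·x^2)·Dx  (order 1).
h: a_k = -12, -30, -33/2, -147/4, 39/32, -5025/64, 25827/256, -164859/512, 5806263/8192, -30607509/16384, …
ICs: h(0) = -12.

f: a_k = 4, 4, 4, 4, 4, 4, 4, 4, 4, 4, …
g: a_k = -3, -9/2, 27/8, -81/16, 1215/128, -5103/256, 45927/1024, -216513/2048, 8444007/32768, -42220035/65536, …
h₀=f·g: eliminate ⇒ L₀, order ≤ 1·1.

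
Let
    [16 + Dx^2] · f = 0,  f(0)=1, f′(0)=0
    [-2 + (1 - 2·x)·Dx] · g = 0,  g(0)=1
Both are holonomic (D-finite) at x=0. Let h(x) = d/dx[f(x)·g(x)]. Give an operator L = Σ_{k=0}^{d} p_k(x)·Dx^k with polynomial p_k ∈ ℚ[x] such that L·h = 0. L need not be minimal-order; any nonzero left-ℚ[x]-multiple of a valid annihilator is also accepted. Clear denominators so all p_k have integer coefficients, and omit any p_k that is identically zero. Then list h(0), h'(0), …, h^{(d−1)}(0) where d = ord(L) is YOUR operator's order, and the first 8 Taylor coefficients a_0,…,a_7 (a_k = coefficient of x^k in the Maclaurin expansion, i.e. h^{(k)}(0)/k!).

f: a_k = 1, 0, -8, 0, 32/3, 0, -256/45, 0, …
g: a_k = 1, 2, 4, 8, 16, 32, 64, 128, …
Sym-product of L_f,L_g gives L₀ (≤ ord 2).
Derive L from L₀ (diff closure).
L = (8 - 64·x + 64·x^2) + (-4 + 8·x)·Dx + (1 - 4·x + 4·x^2)·Dx^2  (order 2).
h: a_k = 2, -8, -24, -64/3, -160/3, -2432/15, -17024/45, -268288/315, …
ICs: h(0) = 2, h′(0) = -8.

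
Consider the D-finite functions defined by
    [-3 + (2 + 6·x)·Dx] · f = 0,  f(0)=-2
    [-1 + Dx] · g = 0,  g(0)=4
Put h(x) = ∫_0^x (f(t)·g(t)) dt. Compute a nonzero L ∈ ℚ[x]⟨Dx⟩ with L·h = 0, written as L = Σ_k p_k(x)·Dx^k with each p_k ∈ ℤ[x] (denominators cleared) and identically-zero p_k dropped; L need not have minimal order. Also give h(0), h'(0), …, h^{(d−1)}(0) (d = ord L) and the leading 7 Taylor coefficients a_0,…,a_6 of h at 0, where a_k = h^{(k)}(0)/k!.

f: a_k = -2, -3, 9/4, -27/8, 405/64, -1701/128, 15309/512, …
g: a_k = 4, 4, 2, 2/3, 1/6, 1/30, 1/180, …
L₀ := L_f ⊗_s L_g (sym. prod.), ord ≤ 1.
∫: right-multiply L₀ by Dx.
L = (-5 - 6·x)·Dx + (2 + 6·x)·Dx^2  (order 2).
h: a_k = 0, -8, -10, -7/3, -71/24, 671/240, -16157/2880, …
ICs: h(0) = 0, h′(0) = -8.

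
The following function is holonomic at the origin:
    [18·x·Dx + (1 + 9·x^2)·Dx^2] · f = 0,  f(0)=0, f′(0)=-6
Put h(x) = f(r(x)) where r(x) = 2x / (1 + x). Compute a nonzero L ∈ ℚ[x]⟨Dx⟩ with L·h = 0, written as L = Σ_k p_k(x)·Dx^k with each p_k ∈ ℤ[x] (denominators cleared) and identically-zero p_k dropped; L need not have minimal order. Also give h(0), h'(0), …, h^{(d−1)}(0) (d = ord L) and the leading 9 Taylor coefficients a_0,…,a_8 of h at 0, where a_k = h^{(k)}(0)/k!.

L = (2 + 74·x)·Dx + (1 + 2·x + 37·x^2)·Dx^2  (order 2).
h: a_k = 0, -12, 12, 132, -420, -11292/5, 14124, 248316/7, -454020, …
ICs: h(0) = 0, h′(0) = -12.

f: a_k = 0, -6, 0, 18, 0, -486/5, 0, 4374/7, 0, …
Substitute x→r, Dx→(1/r')Dx; clear ⇒ L₀.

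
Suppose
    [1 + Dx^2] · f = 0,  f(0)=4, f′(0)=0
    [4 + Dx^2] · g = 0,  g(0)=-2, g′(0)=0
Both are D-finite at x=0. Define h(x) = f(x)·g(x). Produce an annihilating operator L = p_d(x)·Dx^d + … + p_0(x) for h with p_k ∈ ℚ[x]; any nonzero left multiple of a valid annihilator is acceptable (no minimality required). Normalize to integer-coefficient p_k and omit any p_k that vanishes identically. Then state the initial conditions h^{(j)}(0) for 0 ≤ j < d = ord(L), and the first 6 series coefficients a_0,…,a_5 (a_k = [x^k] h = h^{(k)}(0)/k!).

f: a_k = 4, 0, -2, 0, 1/6, 0, …
g: a_k = -2, 0, 4, 0, -4/3, 0, …
L₀ := L_f ⊗_s L_g (sym. prod.), ord ≤ 4.
L = 9 + 10·Dx^2 + Dx^4  (order 4).
h: a_k = -8, 0, 20, 0, -41/3, 0, …
ICs: h(0) = -8, h′(0) = 0, h′′(0) = 40, h′′′(0) = 0.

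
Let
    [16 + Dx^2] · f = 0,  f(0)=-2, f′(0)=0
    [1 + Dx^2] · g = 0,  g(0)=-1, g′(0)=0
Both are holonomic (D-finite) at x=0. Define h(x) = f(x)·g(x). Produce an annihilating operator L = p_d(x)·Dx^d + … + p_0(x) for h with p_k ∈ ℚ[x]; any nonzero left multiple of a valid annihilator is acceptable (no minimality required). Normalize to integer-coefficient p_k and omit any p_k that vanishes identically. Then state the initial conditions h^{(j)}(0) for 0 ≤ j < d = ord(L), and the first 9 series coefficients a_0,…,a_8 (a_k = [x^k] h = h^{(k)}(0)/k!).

f: a_k = -2, 0, 16, 0, -64/3, 0, 512/45, 0, -1024/315, …
g: a_k = -1, 0, 1/2, 0, -1/24, 0, 1/720, 0, -1/40320, …
Sym-product of L_f,L_g gives L₀ (≤ ord 4).
L = 225 + 34·Dx^2 + Dx^4  (order 4).
h: a_k = 2, 0, -17, 0, 353/12, 0, -8177/360, 0, 198593/20160, …
ICs: h(0) = 2, h′(0) = 0, h′′(0) = -34, h′′′(0) = 0.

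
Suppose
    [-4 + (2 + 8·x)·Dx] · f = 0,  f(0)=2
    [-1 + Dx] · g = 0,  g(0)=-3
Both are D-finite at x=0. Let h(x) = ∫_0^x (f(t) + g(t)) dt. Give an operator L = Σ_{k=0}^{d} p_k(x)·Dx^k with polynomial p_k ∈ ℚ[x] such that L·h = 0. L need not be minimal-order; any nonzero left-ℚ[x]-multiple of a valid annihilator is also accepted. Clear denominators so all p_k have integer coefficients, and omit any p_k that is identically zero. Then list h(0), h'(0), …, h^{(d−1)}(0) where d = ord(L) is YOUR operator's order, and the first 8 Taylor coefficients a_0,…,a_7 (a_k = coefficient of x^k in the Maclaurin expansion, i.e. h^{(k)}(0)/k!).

L = (6 + 8·x)·Dx + (-5 - 8·x - 16·x^2)·Dx^2 + (-1 + 16·x^2)·Dx^3  (order 3).
h: a_k = 0, -1, 1/2, -11/6, 15/8, -161/40, 2239/240, -40321/1680, …
ICs: h(0) = 0, h′(0) = -1, h′′(0) = 1.

f: a_k = 2, 4, -4, 8, -20, 56, -168, 528, …
g: a_k = -3, -3, -3/2, -1/2, -1/8, -1/40, -1/240, -1/1680, …
Sum ⇒ L₀ = lclm(L_f,L_g) in ℚ(x)⟨Dx⟩.
Integrate: L := L₀·Dx.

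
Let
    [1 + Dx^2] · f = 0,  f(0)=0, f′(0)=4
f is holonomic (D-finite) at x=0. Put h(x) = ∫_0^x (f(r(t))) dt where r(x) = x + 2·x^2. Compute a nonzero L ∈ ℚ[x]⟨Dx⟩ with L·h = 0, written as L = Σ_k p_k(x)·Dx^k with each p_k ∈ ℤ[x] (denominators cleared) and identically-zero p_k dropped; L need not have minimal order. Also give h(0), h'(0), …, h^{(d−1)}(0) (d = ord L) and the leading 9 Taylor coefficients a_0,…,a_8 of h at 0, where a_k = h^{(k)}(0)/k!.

f: a_k = 0, 4, 0, -2/3, 0, 1/30, 0, -1/1260, 0, …
L₀ from L_f via x↦r, Dx↦r'^{-1}Dx.
Integrate: L := L₀·Dx.
L = (1 + 12·x + 48·x^2 + 64·x^3)·Dx - 4·Dx^2 + (1 + 4·x)·Dx^3  (order 3).
h: a_k = 0, 0, 2, 8/3, -1/6, -4/5, -239/180, -5/7, 1679/10080, …
ICs: h(0) = 0, h′(0) = 0, h′′(0) = 4.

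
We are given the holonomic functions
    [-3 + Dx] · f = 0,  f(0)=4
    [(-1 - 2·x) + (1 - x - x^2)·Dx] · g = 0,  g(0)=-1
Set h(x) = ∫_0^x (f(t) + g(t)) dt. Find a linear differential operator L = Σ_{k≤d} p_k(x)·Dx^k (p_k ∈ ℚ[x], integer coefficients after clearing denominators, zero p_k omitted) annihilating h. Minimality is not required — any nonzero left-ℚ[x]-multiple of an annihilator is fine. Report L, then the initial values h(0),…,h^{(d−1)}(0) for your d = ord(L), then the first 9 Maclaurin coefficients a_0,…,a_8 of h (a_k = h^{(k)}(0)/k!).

f: a_k = 4, 12, 18, 18, 27/2, 81/10, 81/20, 243/140, 729/1120, …
g: a_k = -1, -1, -2, -3, -5, -8, -13, -21, -34, …
f+g: L₀ = lclm(L_f,L_g), ord ≤ 1+1.
Integrate: L := L₀·Dx.
L = (3 + 9·x + 45·x^2 + 18·x^3)·Dx + (5 - 24·x - 15·x^2 + 18·x^3 + 9·x^4)·Dx^2 + (-2 + 7·x - 8·x^3 - 3·x^4)·Dx^3  (order 3).
h: a_k = 0, 3, 11/2, 16/3, 15/4, 17/10, 1/60, -179/140, -2697/1120, …
ICs: h(0) = 0, h′(0) = 3, h′′(0) = 11.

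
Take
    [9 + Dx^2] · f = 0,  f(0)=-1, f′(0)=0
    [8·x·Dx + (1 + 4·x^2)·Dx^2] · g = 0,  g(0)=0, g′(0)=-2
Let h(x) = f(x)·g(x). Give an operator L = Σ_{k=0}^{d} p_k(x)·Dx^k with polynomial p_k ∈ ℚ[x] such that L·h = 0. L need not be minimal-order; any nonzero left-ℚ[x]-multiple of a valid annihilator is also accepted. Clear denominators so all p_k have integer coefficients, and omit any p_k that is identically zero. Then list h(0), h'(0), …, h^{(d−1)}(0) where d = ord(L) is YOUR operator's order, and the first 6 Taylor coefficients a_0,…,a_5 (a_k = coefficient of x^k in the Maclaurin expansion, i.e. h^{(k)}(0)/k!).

f: a_k = -1, 0, 9/2, 0, -27/8, 0, …
g: a_k = 0, -2, 0, 8/3, 0, -32/5, …
h₀=f·g: eliminate ⇒ L₀, order ≤ 2·2.
L = (2925 + 31536·x^2 + 95904·x^4 + 186624·x^6 + 186624·x^8) + (2448·x + 20160·x^3 + 62208·x^5 + 82944·x^7)·Dx + (442 + 5088·x^2 + 19008·x^4 + 41472·x^6 + 41472·x^8)·Dx^2 + (272·x + 2240·x^3 + 6912·x^5 + 9216·x^7)·Dx^3 + (13 + 176·x^2 + 928·x^4 + 2304·x^6 + 2304·x^8)·Dx^4  (order 4).
h: a_k = 0, 2, 0, -35/3, 0, 503/20, …
ICs: h(0) = 0, h′(0) = 2, h′′(0) = 0, h′′′(0) = -70.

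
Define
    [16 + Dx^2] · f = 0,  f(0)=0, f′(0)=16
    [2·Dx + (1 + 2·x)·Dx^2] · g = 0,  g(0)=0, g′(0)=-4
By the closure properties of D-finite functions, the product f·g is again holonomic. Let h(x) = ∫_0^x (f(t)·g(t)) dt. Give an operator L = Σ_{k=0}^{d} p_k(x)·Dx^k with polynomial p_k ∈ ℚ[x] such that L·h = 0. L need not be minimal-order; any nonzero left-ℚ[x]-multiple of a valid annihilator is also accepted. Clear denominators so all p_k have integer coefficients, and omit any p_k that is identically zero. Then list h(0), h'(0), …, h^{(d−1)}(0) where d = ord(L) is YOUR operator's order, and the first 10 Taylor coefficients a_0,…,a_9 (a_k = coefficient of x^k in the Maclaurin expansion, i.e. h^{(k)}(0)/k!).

L = (2688 + 27648·x + 93184·x^2 + 131072·x^3 + 65536·x^4)·Dx + (896 + 5888·x + 12288·x^2 + 8192·x^3)·Dx^2 + (408 + 3712·x + 11904·x^2 + 16384·x^3 + 8192·x^4)·Dx^3 + (56 + 368·x + 768·x^2 + 512·x^3)·Dx^4 + (15 + 124·x + 380·x^2 + 512·x^3 + 256·x^4)·Dx^5  (order 5).
h: a_k = 0, 0, 0, -64/3, 16, 256/15, -64/9, -1024/63, 256/15, -53248/2835, …
ICs: h(0) = 0, h′(0) = 0, h′′(0) = 0, h′′′(0) = -128, h′′′′(0) = 384.

f: a_k = 0, 16, 0, -128/3, 0, 512/15, 0, -4096/315, 0, 8192/2835, …
g: a_k = 0, -4, 4, -16/3, 8, -64/5, 64/3, -256/7, 64, -1024/9, …
h₀=f·g: eliminate ⇒ L₀, order ≤ 2·2.
∫: right-multiply L₀ by Dx.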